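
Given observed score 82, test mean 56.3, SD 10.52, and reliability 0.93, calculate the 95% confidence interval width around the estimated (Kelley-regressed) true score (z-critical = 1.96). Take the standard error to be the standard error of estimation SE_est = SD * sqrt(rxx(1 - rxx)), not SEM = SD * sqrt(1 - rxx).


True score estimate = 0.93*82 + 0.07*56.3 = 80.201
SE_est = SD * sqrt(rxx * (1 - rxx)) = 10.52 * sqrt(0.93 * 0.07) = 10.52 * sqrt(0.0651) = 2.684147
CI = T_est +/- z * SE_est, so width = 2 * z * SE_est = 2 * 1.96 * 2.684147
Width = 10.5219

10.5219


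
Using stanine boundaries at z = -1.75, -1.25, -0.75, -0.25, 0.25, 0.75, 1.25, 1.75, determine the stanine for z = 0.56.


Stanine boundaries: [-1.75, -1.25, -0.75, -0.25, 0.25, 0.75, 1.25, 1.75]
z = 0.56
Check each boundary:
  z >= -1.75 -> could be stanine 2
  z >= -1.25 -> could be stanine 3
  z >= -0.75 -> could be stanine 4
  z >= -0.25 -> could be stanine 5
  z >= 0.25 -> could be stanine 6
  z < 0.75
  z < 1.25
  z < 1.75
Highest qualifying boundary gives stanine = 6

6


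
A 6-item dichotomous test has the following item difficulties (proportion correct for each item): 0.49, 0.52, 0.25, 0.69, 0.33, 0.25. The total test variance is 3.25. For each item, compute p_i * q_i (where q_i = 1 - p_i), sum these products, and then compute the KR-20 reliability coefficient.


For each item, compute p_i * q_i:
  Item 1: 0.49 * 0.51 = 0.2499
  Item 2: 0.52 * 0.48 = 0.2496
  Item 3: 0.25 * 0.75 = 0.1875
  Item 4: 0.69 * 0.31 = 0.2139
  Item 5: 0.33 * 0.67 = 0.2211
  Item 6: 0.25 * 0.75 = 0.1875
Sum(p_i * q_i) = 0.2499 + 0.2496 + 0.1875 + 0.2139 + 0.2211 + 0.1875 = 1.3095
KR-20 = (k/(k-1)) * (1 - Sum(p_i*q_i) / Var_total)
= (6/5) * (1 - 1.3095/3.25)
= 1.2 * 0.5971
KR-20 = 0.7165

0.7165


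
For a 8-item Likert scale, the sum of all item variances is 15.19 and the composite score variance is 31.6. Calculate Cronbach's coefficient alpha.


alpha = (k/(k-1)) * (1 - sum(si^2)/s_total^2)
= (8/7) * (1 - 15.19/31.6)
alpha = 0.5935

0.5935


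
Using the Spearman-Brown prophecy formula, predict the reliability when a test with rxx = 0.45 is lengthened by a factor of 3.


r_new = (n * rxx) / (1 + (n-1) * rxx)
r_new = (3 * 0.45) / (1 + 2 * 0.45)
r_new = 1.35 / 1.9
r_new = 0.7105

0.7105


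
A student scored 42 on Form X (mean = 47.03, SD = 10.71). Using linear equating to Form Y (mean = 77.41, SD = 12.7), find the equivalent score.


slope = SD_Y / SD_X = 12.7 / 10.71 ~ 1.1858
intercept = mean_Y - slope * mean_X = 77.41 - (12.7 / 10.71) * 47.03 ~ 21.6415
Y = slope * X + intercept. To avoid rounding drift from the rounded slope/intercept, evaluate the equivalent form Y = mean_Y + SD_Y * (X - mean_X) / SD_X at full precision:
Y = 77.41 + 12.7 * (42 - 47.03) / 10.71
Y = 77.41 - 12.7 * 5.03 / 10.71
Y = 77.41 - 63.881 / 10.71
Y = 77.41 - 5.9646
Y = 71.4454

71.4454


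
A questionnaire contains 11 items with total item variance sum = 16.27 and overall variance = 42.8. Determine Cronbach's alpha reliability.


alpha = (k/(k-1)) * (1 - sum(si^2)/s_total^2)
= (11/10) * (1 - 16.27/42.8)
alpha = 0.6818

0.6818


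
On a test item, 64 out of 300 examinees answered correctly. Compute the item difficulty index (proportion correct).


Item difficulty p = number correct / total examinees
p = 64 / 300
p = 0.2133

0.2133


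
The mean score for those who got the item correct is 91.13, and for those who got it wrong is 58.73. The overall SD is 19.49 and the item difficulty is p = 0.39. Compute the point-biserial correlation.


q = 1 - p = 0.61
rpb = ((M1 - M0) / SD) * sqrt(p * q)
rpb = ((91.13 - 58.73) / 19.49) * sqrt(0.39 * 0.61)
rpb = 0.8108

0.8108


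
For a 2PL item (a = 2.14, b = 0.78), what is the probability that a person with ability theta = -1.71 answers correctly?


a*(theta - b) = 2.14 * (-1.71 - 0.78) = -5.3286
exp(--5.3286) = 206.1492
P = 1 / (1 + 206.1492)
P = 0.0048

0.0048


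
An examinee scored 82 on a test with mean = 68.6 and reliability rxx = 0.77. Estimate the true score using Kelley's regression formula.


T_est = rxx * X + (1 - rxx) * mean
T_est = 0.77 * 82 + 0.23 * 68.6
T_est = 63.14 + 15.778
T_est = 78.918

78.918


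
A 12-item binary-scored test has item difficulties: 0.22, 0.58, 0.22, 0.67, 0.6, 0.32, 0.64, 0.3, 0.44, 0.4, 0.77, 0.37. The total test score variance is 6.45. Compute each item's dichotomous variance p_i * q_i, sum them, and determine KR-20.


For each item, compute p_i * q_i:
  Item 1: 0.22 * 0.78 = 0.1716
  Item 2: 0.58 * 0.42 = 0.2436
  Item 3: 0.22 * 0.78 = 0.1716
  Item 4: 0.67 * 0.33 = 0.2211
  Item 5: 0.6 * 0.4 = 0.24
  Item 6: 0.32 * 0.68 = 0.2176
  Item 7: 0.64 * 0.36 = 0.2304
  Item 8: 0.3 * 0.7 = 0.21
  Item 9: 0.44 * 0.56 = 0.2464
  Item 10: 0.4 * 0.6 = 0.24
  Item 11: 0.77 * 0.23 = 0.1771
  Item 12: 0.37 * 0.63 = 0.2331
Sum(p_i * q_i) = 0.1716 + 0.2436 + 0.1716 + 0.2211 + 0.24 + 0.2176 + 0.2304 + 0.21 + 0.2464 + 0.24 + 0.1771 + 0.2331 = 2.6025
KR-20 = (k/(k-1)) * (1 - Sum(p_i*q_i) / Var_total)
= (12/11) * (1 - 2.6025/6.45)
= 1.0909 * 0.5965
KR-20 = 0.6507

0.6507


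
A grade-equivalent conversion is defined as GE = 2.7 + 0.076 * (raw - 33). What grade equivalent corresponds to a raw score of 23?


raw - median = 23 - 33 = -10
slope * diff = 0.076 * -10 = -0.76
GE = 2.7 + -0.76
GE = 1.94

1.94


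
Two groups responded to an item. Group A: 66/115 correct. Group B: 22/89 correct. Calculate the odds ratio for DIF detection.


Odds_A = 66/49 = 1.3469
Odds_B = 22/67 = 0.3284
OR = Odds_A / Odds_B = 1.3469 / 0.3284
Exactly, OR = (66 * 67) / (49 * 22) = 4422 / 1078
OR = 4.102

4.102


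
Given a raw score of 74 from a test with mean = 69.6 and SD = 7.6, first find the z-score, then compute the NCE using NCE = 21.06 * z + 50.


z = (X - mean) / SD = (74 - 69.6) / 7.6
z = 4.4 / 7.6
z = 0.5789
NCE = NCE = 21.06z + 50
Carry z at full precision (z = 4.4 / 7.6) into the conversion:
NCE = 21.06 * (4.4 / 7.6) + 50 = 92.664 / 7.6 + 50
NCE = 12.1926 + 50
NCE = 62.1926

62.1926


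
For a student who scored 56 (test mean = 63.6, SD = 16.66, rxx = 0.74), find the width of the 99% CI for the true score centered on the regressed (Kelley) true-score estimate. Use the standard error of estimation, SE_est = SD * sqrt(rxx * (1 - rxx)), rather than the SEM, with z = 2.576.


True score estimate = 0.74*56 + 0.26*63.6 = 57.976
SE_est = SD * sqrt(rxx * (1 - rxx)) = 16.66 * sqrt(0.74 * 0.26) = 16.66 * sqrt(0.1924) = 7.307647
CI = T_est +/- z * SE_est, so width = 2 * z * SE_est = 2 * 2.576 * 7.307647
Width = 37.649

37.649


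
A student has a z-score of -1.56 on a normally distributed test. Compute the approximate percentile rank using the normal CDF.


CDF(z) = 0.5 * (1 + erf(z/sqrt(2)))
erf(-1.1031) = -0.8812
CDF = 0.0594
Percentile rank = 0.0594 * 100 = 5.94

5.94


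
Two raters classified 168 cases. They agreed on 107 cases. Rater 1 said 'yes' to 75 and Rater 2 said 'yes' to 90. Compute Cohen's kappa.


P_o = 107/168 = 0.636905
P_e = (75*90 + 93*78) / 28224 = 0.496173
kappa = (P_o - P_e) / (1 - P_e)
kappa = (0.636905 - 0.496173) / (1 - 0.496173)
kappa = 0.2793

0.2793


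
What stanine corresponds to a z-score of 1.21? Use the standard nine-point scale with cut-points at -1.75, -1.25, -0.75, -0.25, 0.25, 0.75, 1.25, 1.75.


Stanine boundaries: [-1.75, -1.25, -0.75, -0.25, 0.25, 0.75, 1.25, 1.75]
z = 1.21
Check each boundary:
  z >= -1.75 -> could be stanine 2
  z >= -1.25 -> could be stanine 3
  z >= -0.75 -> could be stanine 4
  z >= -0.25 -> could be stanine 5
  z >= 0.25 -> could be stanine 6
  z >= 0.75 -> could be stanine 7
  z < 1.25
  z < 1.75
Highest qualifying boundary gives stanine = 7

7


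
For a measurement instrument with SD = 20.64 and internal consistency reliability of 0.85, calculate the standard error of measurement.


SEM = SD * sqrt(1 - rxx)
SEM = 20.64 * sqrt(1 - 0.85)
SEM = 20.64 * sqrt(0.15) = 20.64 * 0.387298
SEM = 7.9938

7.9938


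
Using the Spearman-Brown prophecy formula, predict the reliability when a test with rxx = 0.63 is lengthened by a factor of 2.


r_new = (n * rxx) / (1 + (n-1) * rxx)
r_new = (2 * 0.63) / (1 + 1 * 0.63)
r_new = 1.26 / 1.63
r_new = 0.773

0.773


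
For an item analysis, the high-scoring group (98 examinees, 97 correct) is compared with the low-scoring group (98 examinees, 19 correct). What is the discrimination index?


p_upper = 97/98 = 0.9898
p_lower = 19/98 = 0.1939
D = 0.9898 - 0.1939 = 0.7959

0.7959


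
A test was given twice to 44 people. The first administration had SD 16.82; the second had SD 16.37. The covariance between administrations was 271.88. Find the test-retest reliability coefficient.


r = cov(X,Y) / (SD_X * SD_Y)
r = 271.88 / (16.82 * 16.37)
r = 271.88 / 275.3434
r = 0.9874

0.9874


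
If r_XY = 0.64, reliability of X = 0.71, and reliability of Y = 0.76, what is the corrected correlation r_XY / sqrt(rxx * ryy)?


r_corrected = rxy / sqrt(rxx * ryy)
= 0.64 / sqrt(0.71 * 0.76)
= 0.64 / sqrt(0.5396)
= 0.64 / 0.734575
r_corrected = 0.8713

0.8713


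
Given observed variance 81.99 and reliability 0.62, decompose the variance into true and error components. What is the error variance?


var_true = rxx * var_obs = 0.62 * 81.99 = 50.8338
var_error = var_obs - var_true
var_error = 81.99 - 50.8338
var_error = 31.1562

31.1562


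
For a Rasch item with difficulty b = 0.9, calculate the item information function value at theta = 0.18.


P = 1/(1+exp(-(0.18-0.9))) = 0.3274
I = P*(1-P) = 0.3274 * 0.6726
I = 0.2202

0.2202


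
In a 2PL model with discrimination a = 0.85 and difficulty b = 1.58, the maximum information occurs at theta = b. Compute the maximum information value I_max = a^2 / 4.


For 2PL, max info at theta = b = 1.58
I_max = a^2 / 4 = 0.85^2 / 4
= 0.7225 / 4
I_max = 0.1806

0.1806


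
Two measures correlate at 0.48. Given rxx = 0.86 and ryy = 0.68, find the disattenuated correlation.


r_corrected = rxy / sqrt(rxx * ryy)
= 0.48 / sqrt(0.86 * 0.68)
= 0.48 / sqrt(0.5848)
= 0.48 / 0.764722
r_corrected = 0.6277

0.6277


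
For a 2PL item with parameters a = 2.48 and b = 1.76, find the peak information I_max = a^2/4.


For 2PL, max info at theta = b = 1.76
I_max = a^2 / 4 = 2.48^2 / 4
= 6.1504 / 4
I_max = 1.5376

1.5376


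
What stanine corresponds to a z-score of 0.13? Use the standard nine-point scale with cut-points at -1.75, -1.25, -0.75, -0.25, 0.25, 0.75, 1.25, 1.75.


Stanine boundaries: [-1.75, -1.25, -0.75, -0.25, 0.25, 0.75, 1.25, 1.75]
z = 0.13
Check each boundary:
  z >= -1.75 -> could be stanine 2
  z >= -1.25 -> could be stanine 3
  z >= -0.75 -> could be stanine 4
  z >= -0.25 -> could be stanine 5
  z < 0.25
  z < 0.75
  z < 1.25
  z < 1.75
Highest qualifying boundary gives stanine = 5

5


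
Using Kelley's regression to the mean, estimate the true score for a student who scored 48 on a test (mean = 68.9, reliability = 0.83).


T_est = rxx * X + (1 - rxx) * mean
T_est = 0.83 * 48 + 0.17 * 68.9
T_est = 39.84 + 11.713
T_est = 51.553

51.553


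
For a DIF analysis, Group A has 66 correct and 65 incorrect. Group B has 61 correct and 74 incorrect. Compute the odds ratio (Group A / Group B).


Odds_A = 66/65 = 1.0154
Odds_B = 61/74 = 0.8243
OR = Odds_A / Odds_B = 1.0154 / 0.8243
Exactly, OR = (66 * 74) / (65 * 61) = 4884 / 3965
OR = 1.2318

1.2318


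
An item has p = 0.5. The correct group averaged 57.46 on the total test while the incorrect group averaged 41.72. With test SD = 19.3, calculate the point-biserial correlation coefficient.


q = 1 - p = 0.5
rpb = ((M1 - M0) / SD) * sqrt(p * q)
rpb = ((57.46 - 41.72) / 19.3) * sqrt(0.5 * 0.5)
rpb = 0.4078

0.4078


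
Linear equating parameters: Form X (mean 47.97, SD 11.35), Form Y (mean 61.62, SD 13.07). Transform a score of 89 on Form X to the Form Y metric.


slope = SD_Y / SD_X = 13.07 / 11.35 ~ 1.1515
intercept = mean_Y - slope * mean_X = 61.62 - (13.07 / 11.35) * 47.97 ~ 6.3805
Y = slope * X + intercept. To avoid rounding drift from the rounded slope/intercept, evaluate the equivalent form Y = mean_Y + SD_Y * (X - mean_X) / SD_X at full precision:
Y = 61.62 + 13.07 * (89 - 47.97) / 11.35
Y = 61.62 + 13.07 * 41.03 / 11.35
Y = 61.62 + 536.2621 / 11.35
Y = 61.62 + 47.2478
Y = 108.8678

108.8678


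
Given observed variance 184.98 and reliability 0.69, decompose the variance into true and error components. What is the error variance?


var_true = rxx * var_obs = 0.69 * 184.98 = 127.6362
var_error = var_obs - var_true
var_error = 184.98 - 127.6362
var_error = 57.3438

57.3438


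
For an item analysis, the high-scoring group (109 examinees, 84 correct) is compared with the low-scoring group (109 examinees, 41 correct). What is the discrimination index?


p_upper = 84/109 = 0.7706
p_lower = 41/109 = 0.3761
D = 0.7706 - 0.3761 = 0.3945

0.3945


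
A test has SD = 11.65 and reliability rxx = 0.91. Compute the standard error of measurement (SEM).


SEM = SD * sqrt(1 - rxx)
SEM = 11.65 * sqrt(1 - 0.91)
SEM = 11.65 * sqrt(0.09) = 11.65 * 0.3
SEM = 3.495

3.495


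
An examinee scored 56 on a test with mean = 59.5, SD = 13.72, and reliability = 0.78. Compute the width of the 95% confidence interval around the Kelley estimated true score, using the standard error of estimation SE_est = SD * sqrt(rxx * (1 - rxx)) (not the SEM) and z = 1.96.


True score estimate = 0.78*56 + 0.22*59.5 = 56.77
SE_est = SD * sqrt(rxx * (1 - rxx)) = 13.72 * sqrt(0.78 * 0.22) = 13.72 * sqrt(0.1716) = 5.683459
CI = T_est +/- z * SE_est, so width = 2 * z * SE_est = 2 * 1.96 * 5.683459
Width = 22.2792

22.2792


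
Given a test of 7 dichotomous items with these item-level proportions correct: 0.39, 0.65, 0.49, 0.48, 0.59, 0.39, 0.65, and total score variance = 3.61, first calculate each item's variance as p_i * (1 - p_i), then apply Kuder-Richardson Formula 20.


For each item, compute p_i * q_i:
  Item 1: 0.39 * 0.61 = 0.2379
  Item 2: 0.65 * 0.35 = 0.2275
  Item 3: 0.49 * 0.51 = 0.2499
  Item 4: 0.48 * 0.52 = 0.2496
  Item 5: 0.59 * 0.41 = 0.2419
  Item 6: 0.39 * 0.61 = 0.2379
  Item 7: 0.65 * 0.35 = 0.2275
Sum(p_i * q_i) = 0.2379 + 0.2275 + 0.2499 + 0.2496 + 0.2419 + 0.2379 + 0.2275 = 1.6722
KR-20 = (k/(k-1)) * (1 - Sum(p_i*q_i) / Var_total)
= (7/6) * (1 - 1.6722/3.61)
= 1.1667 * 0.5368
KR-20 = 0.6263

0.6263


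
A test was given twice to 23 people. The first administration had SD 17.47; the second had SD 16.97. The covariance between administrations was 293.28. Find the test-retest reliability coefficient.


r = cov(X,Y) / (SD_X * SD_Y)
r = 293.28 / (17.47 * 16.97)
r = 293.28 / 296.4659
r = 0.9893

0.9893


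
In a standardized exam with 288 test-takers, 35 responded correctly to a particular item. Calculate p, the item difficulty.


Item difficulty p = number correct / total examinees
p = 35 / 288
p = 0.1215

0.1215


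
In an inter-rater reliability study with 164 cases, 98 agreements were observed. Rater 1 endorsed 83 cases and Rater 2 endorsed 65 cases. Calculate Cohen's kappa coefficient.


P_o = 98/164 = 0.597561
P_e = (83*65 + 81*99) / 26896 = 0.498736
kappa = (P_o - P_e) / (1 - P_e)
kappa = (0.597561 - 0.498736) / (1 - 0.498736)
kappa = 0.1972

0.1972


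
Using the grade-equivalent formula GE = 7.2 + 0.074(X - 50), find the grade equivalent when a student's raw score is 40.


raw - median = 40 - 50 = -10
slope * diff = 0.074 * -10 = -0.74
GE = 7.2 + -0.74
GE = 6.46

6.46


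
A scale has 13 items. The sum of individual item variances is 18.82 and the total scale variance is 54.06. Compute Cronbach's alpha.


alpha = (k/(k-1)) * (1 - sum(si^2)/s_total^2)
= (13/12) * (1 - 18.82/54.06)
alpha = 0.7062

0.7062


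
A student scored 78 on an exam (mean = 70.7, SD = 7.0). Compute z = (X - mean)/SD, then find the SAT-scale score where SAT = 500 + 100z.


z = (X - mean) / SD = (78 - 70.7) / 7.0
z = 7.3 / 7.0
z = 1.0429
SAT-scale = SAT = 500 + 100z
Carry z at full precision (z = 7.3 / 7.0) into the conversion:
SAT-scale = 500 + 100 * (7.3 / 7.0) = 500 + 730 / 7.0
SAT-scale = 500 + 104.2857
SAT-scale = 604.2857

604.2857


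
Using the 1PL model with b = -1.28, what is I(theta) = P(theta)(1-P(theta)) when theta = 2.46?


P = 1/(1+exp(-(2.46--1.28))) = 0.9768
I = P*(1-P) = 0.9768 * 0.0232
I = 0.0227

0.0227


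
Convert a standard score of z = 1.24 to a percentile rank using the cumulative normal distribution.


CDF(z) = 0.5 * (1 + erf(z/sqrt(2)))
erf(0.8768) = 0.785
CDF = 0.8925
Percentile rank = 0.8925 * 100 = 89.25

89.25


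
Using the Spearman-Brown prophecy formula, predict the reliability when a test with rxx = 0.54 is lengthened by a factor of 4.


r_new = (n * rxx) / (1 + (n-1) * rxx)
r_new = (4 * 0.54) / (1 + 3 * 0.54)
r_new = 2.16 / 2.62
r_new = 0.8244

0.8244


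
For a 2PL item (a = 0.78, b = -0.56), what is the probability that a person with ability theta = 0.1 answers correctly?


a*(theta - b) = 0.78 * (0.1 - -0.56) = 0.5148
exp(-0.5148) = 0.5976
P = 1 / (1 + 0.5976)
P = 0.6259

0.6259


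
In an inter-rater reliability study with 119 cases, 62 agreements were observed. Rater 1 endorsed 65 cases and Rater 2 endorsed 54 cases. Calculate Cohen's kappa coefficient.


P_o = 62/119 = 0.521008
P_e = (65*54 + 54*65) / 14161 = 0.495728
kappa = (P_o - P_e) / (1 - P_e)
kappa = (0.521008 - 0.495728) / (1 - 0.495728)
kappa = 0.0501

0.0501


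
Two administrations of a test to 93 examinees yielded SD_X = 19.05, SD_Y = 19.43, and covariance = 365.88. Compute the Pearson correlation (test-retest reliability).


r = cov(X,Y) / (SD_X * SD_Y)
r = 365.88 / (19.05 * 19.43)
r = 365.88 / 370.1415
r = 0.9885

0.9885


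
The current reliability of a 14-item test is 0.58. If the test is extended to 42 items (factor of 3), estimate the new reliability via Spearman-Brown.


r_new = (n * rxx) / (1 + (n-1) * rxx)
r_new = (3 * 0.58) / (1 + 2 * 0.58)
r_new = 1.74 / 2.16
r_new = 0.8056

0.8056


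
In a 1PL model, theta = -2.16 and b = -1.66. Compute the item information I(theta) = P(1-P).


P = 1/(1+exp(-(-2.16--1.66))) = 0.3775
I = P*(1-P) = 0.3775 * 0.6225
I = 0.235

0.235


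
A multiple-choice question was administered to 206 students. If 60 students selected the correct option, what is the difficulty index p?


Item difficulty p = number correct / total examinees
p = 60 / 206
p = 0.2913

0.2913


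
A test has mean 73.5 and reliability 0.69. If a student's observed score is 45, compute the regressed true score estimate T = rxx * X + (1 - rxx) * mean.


T_est = rxx * X + (1 - rxx) * mean
T_est = 0.69 * 45 + 0.31 * 73.5
T_est = 31.05 + 22.785
T_est = 53.835

53.835


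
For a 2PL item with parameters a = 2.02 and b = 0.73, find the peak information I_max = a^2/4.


For 2PL, max info at theta = b = 0.73
I_max = a^2 / 4 = 2.02^2 / 4
= 4.0804 / 4
I_max = 1.0201

1.0201


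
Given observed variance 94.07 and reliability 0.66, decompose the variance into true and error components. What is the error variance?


var_true = rxx * var_obs = 0.66 * 94.07 = 62.0862
var_error = var_obs - var_true
var_error = 94.07 - 62.0862
var_error = 31.9838

31.9838


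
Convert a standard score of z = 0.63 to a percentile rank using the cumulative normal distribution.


CDF(z) = 0.5 * (1 + erf(z/sqrt(2)))
erf(0.4455) = 0.4713
CDF = 0.7357
Percentile rank = 0.7357 * 100 = 73.57

73.57


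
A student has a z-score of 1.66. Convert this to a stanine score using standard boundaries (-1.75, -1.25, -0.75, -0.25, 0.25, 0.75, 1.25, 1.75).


Stanine boundaries: [-1.75, -1.25, -0.75, -0.25, 0.25, 0.75, 1.25, 1.75]
z = 1.66
Check each boundary:
  z >= -1.75 -> could be stanine 2
  z >= -1.25 -> could be stanine 3
  z >= -0.75 -> could be stanine 4
  z >= -0.25 -> could be stanine 5
  z >= 0.25 -> could be stanine 6
  z >= 0.75 -> could be stanine 7
  z >= 1.25 -> could be stanine 8
  z < 1.75
Highest qualifying boundary gives stanine = 8

8


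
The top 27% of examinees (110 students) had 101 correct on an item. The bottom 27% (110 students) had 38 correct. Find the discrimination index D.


p_upper = 101/110 = 0.9182
p_lower = 38/110 = 0.3455
D = 0.9182 - 0.3455 = 0.5727

0.5727


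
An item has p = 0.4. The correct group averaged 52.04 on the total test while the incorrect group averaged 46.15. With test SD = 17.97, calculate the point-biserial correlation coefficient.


q = 1 - p = 0.6
rpb = ((M1 - M0) / SD) * sqrt(p * q)
rpb = ((52.04 - 46.15) / 17.97) * sqrt(0.4 * 0.6)
rpb = 0.1606

0.1606


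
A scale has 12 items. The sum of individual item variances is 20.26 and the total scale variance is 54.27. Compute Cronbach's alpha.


alpha = (k/(k-1)) * (1 - sum(si^2)/s_total^2)
= (12/11) * (1 - 20.26/54.27)
alpha = 0.6837

0.6837


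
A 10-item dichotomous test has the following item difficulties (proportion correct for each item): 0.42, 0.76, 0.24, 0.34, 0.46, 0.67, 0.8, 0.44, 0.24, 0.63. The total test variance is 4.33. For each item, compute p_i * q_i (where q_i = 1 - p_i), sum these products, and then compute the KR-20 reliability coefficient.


For each item, compute p_i * q_i:
  Item 1: 0.42 * 0.58 = 0.2436
  Item 2: 0.76 * 0.24 = 0.1824
  Item 3: 0.24 * 0.76 = 0.1824
  Item 4: 0.34 * 0.66 = 0.2244
  Item 5: 0.46 * 0.54 = 0.2484
  Item 6: 0.67 * 0.33 = 0.2211
  Item 7: 0.8 * 0.2 = 0.16
  Item 8: 0.44 * 0.56 = 0.2464
  Item 9: 0.24 * 0.76 = 0.1824
  Item 10: 0.63 * 0.37 = 0.2331
Sum(p_i * q_i) = 0.2436 + 0.1824 + 0.1824 + 0.2244 + 0.2484 + 0.2211 + 0.16 + 0.2464 + 0.1824 + 0.2331 = 2.1242
KR-20 = (k/(k-1)) * (1 - Sum(p_i*q_i) / Var_total)
= (10/9) * (1 - 2.1242/4.33)
= 1.1111 * 0.5094
KR-20 = 0.566

0.566


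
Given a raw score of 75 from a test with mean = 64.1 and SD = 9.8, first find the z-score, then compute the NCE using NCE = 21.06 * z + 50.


z = (X - mean) / SD = (75 - 64.1) / 9.8
z = 10.9 / 9.8
z = 1.1122
NCE = NCE = 21.06z + 50
Carry z at full precision (z = 10.9 / 9.8) into the conversion:
NCE = 21.06 * (10.9 / 9.8) + 50 = 229.554 / 9.8 + 50
NCE = 23.4239 + 50
NCE = 73.4239

73.4239


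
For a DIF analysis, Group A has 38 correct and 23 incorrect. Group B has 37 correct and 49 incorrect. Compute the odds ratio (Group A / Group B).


Odds_A = 38/23 = 1.6522
Odds_B = 37/49 = 0.7551
OR = Odds_A / Odds_B = 1.6522 / 0.7551
Exactly, OR = (38 * 49) / (23 * 37) = 1862 / 851
OR = 2.188

2.188


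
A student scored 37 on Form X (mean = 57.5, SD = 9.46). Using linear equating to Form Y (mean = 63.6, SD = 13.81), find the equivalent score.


slope = SD_Y / SD_X = 13.81 / 9.46 ~ 1.4598
intercept = mean_Y - slope * mean_X = 63.6 - (13.81 / 9.46) * 57.5 ~ -20.3403
Y = slope * X + intercept. To avoid rounding drift from the rounded slope/intercept, evaluate the equivalent form Y = mean_Y + SD_Y * (X - mean_X) / SD_X at full precision:
Y = 63.6 + 13.81 * (37 - 57.5) / 9.46
Y = 63.6 - 13.81 * 20.5 / 9.46
Y = 63.6 - 283.105 / 9.46
Y = 63.6 - 29.9265
Y = 33.6735

33.6735


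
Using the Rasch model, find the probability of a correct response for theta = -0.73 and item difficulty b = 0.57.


theta - b = -0.73 - 0.57 = -1.3
exp(-(theta - b)) = exp(1.3) = 3.6693
P = 1 / (1 + 3.6693)
P = 0.2142

0.2142


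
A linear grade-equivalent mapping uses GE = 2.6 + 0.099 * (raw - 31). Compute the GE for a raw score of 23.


raw - median = 23 - 31 = -8
slope * diff = 0.099 * -8 = -0.792
GE = 2.6 + -0.792
GE = 1.808

1.808


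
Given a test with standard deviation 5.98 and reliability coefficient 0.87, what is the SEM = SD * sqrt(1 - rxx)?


SEM = SD * sqrt(1 - rxx)
SEM = 5.98 * sqrt(1 - 0.87)
SEM = 5.98 * sqrt(0.13) = 5.98 * 0.360555
SEM = 2.1561

2.1561


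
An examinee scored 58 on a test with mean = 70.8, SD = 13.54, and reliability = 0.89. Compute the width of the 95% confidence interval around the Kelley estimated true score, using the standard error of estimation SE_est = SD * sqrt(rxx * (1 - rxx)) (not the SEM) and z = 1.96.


True score estimate = 0.89*58 + 0.11*70.8 = 59.408
SE_est = SD * sqrt(rxx * (1 - rxx)) = 13.54 * sqrt(0.89 * 0.11) = 13.54 * sqrt(0.0979) = 4.236527
CI = T_est +/- z * SE_est, so width = 2 * z * SE_est = 2 * 1.96 * 4.236527
Width = 16.6072

16.6072


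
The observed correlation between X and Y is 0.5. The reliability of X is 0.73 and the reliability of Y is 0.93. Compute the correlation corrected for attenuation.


r_corrected = rxy / sqrt(rxx * ryy)
= 0.5 / sqrt(0.73 * 0.93)
= 0.5 / sqrt(0.6789)
= 0.5 / 0.823954
r_corrected = 0.6068

0.6068


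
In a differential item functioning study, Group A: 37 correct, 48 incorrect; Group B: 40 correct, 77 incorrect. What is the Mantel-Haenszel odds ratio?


Odds_A = 37/48 = 0.7708
Odds_B = 40/77 = 0.5195
OR = Odds_A / Odds_B = 0.7708 / 0.5195
Exactly, OR = (37 * 77) / (48 * 40) = 2849 / 1920
OR = 1.4839

1.4839


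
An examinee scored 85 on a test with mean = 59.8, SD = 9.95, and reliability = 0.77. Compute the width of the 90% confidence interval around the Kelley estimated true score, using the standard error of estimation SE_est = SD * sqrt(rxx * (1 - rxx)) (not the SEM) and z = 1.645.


True score estimate = 0.77*85 + 0.23*59.8 = 79.204
SE_est = SD * sqrt(rxx * (1 - rxx)) = 9.95 * sqrt(0.77 * 0.23) = 9.95 * sqrt(0.1771) = 4.187283
CI = T_est +/- z * SE_est, so width = 2 * z * SE_est = 2 * 1.645 * 4.187283
Width = 13.7762

13.7762


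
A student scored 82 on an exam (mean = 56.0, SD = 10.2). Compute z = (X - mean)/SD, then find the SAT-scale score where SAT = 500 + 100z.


z = (X - mean) / SD = (82 - 56.0) / 10.2
z = 26.0 / 10.2
z = 2.549
SAT-scale = SAT = 500 + 100z
Carry z at full precision (z = 26.0 / 10.2) into the conversion:
SAT-scale = 500 + 100 * (26.0 / 10.2) = 500 + 2600 / 10.2
SAT-scale = 500 + 254.902
SAT-scale = 754.902

754.902


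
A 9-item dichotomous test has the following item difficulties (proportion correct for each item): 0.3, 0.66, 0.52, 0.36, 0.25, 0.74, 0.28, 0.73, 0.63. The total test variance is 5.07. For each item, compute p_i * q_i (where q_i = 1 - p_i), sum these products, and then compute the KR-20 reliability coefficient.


For each item, compute p_i * q_i:
  Item 1: 0.3 * 0.7 = 0.21
  Item 2: 0.66 * 0.34 = 0.2244
  Item 3: 0.52 * 0.48 = 0.2496
  Item 4: 0.36 * 0.64 = 0.2304
  Item 5: 0.25 * 0.75 = 0.1875
  Item 6: 0.74 * 0.26 = 0.1924
  Item 7: 0.28 * 0.72 = 0.2016
  Item 8: 0.73 * 0.27 = 0.1971
  Item 9: 0.63 * 0.37 = 0.2331
Sum(p_i * q_i) = 0.21 + 0.2244 + 0.2496 + 0.2304 + 0.1875 + 0.1924 + 0.2016 + 0.1971 + 0.2331 = 1.9261
KR-20 = (k/(k-1)) * (1 - Sum(p_i*q_i) / Var_total)
= (9/8) * (1 - 1.9261/5.07)
= 1.125 * 0.6201
KR-20 = 0.6976

0.6976


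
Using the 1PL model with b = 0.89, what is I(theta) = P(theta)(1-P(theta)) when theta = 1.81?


P = 1/(1+exp(-(1.81-0.89))) = 0.715
I = P*(1-P) = 0.715 * 0.285
I = 0.2038

0.2038


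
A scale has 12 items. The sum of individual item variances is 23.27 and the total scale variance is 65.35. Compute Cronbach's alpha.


alpha = (k/(k-1)) * (1 - sum(si^2)/s_total^2)
= (12/11) * (1 - 23.27/65.35)
alpha = 0.7025

0.7025


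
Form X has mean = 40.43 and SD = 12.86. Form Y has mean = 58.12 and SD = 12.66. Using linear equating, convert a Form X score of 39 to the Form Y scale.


slope = SD_Y / SD_X = 12.66 / 12.86 ~ 0.9844
intercept = mean_Y - slope * mean_X = 58.12 - (12.66 / 12.86) * 40.43 ~ 18.3188
Y = slope * X + intercept. To avoid rounding drift from the rounded slope/intercept, evaluate the equivalent form Y = mean_Y + SD_Y * (X - mean_X) / SD_X at full precision:
Y = 58.12 + 12.66 * (39 - 40.43) / 12.86
Y = 58.12 - 12.66 * 1.43 / 12.86
Y = 58.12 - 18.1038 / 12.86
Y = 58.12 - 1.4078
Y = 56.7122

56.7122


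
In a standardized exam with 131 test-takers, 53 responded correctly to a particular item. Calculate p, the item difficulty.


Item difficulty p = number correct / total examinees
p = 53 / 131
p = 0.4046

0.4046


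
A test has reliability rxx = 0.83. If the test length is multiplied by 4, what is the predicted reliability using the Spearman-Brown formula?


r_new = (n * rxx) / (1 + (n-1) * rxx)
r_new = (4 * 0.83) / (1 + 3 * 0.83)
r_new = 3.32 / 3.49
r_new = 0.9513

0.9513


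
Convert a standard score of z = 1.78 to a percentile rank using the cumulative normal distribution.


CDF(z) = 0.5 * (1 + erf(z/sqrt(2)))
erf(1.2587) = 0.9249
CDF = 0.9625
Percentile rank = 0.9625 * 100 = 96.25

96.25


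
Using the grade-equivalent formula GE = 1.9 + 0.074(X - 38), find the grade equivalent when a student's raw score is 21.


raw - median = 21 - 38 = -17
slope * diff = 0.074 * -17 = -1.258
GE = 1.9 + -1.258
GE = 0.642

0.642


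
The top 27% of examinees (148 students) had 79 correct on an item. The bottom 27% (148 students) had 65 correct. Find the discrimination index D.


p_upper = 79/148 = 0.5338
p_lower = 65/148 = 0.4392
D = 0.5338 - 0.4392 = 0.0946

0.0946


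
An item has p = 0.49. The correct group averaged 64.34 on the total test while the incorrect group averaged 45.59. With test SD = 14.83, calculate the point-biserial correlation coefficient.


q = 1 - p = 0.51
rpb = ((M1 - M0) / SD) * sqrt(p * q)
rpb = ((64.34 - 45.59) / 14.83) * sqrt(0.49 * 0.51)
rpb = 0.632

0.632


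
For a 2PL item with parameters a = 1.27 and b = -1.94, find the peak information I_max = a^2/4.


For 2PL, max info at theta = b = -1.94
I_max = a^2 / 4 = 1.27^2 / 4
= 1.6129 / 4
I_max = 0.4032

0.4032


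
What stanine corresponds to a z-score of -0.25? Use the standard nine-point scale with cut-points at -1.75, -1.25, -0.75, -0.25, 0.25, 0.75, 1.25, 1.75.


Stanine boundaries: [-1.75, -1.25, -0.75, -0.25, 0.25, 0.75, 1.25, 1.75]
z = -0.25
Check each boundary:
  z >= -1.75 -> could be stanine 2
  z >= -1.25 -> could be stanine 3
  z >= -0.75 -> could be stanine 4
  z >= -0.25 -> could be stanine 5
  z < 0.25
  z < 0.75
  z < 1.25
  z < 1.75
Highest qualifying boundary gives stanine = 5

5


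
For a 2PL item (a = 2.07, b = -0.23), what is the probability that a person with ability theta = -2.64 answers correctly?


a*(theta - b) = 2.07 * (-2.64 - -0.23) = -4.9887
exp(--4.9887) = 146.7455
P = 1 / (1 + 146.7455)
P = 0.0068

0.0068


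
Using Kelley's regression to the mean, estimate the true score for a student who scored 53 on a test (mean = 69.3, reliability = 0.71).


T_est = rxx * X + (1 - rxx) * mean
T_est = 0.71 * 53 + 0.29 * 69.3
T_est = 37.63 + 20.097
T_est = 57.727

57.727


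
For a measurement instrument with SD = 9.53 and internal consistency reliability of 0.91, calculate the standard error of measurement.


SEM = SD * sqrt(1 - rxx)
SEM = 9.53 * sqrt(1 - 0.91)
SEM = 9.53 * sqrt(0.09) = 9.53 * 0.3
SEM = 2.859

2.859


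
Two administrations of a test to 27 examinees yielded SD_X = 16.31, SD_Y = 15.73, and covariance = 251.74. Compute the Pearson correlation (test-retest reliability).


r = cov(X,Y) / (SD_X * SD_Y)
r = 251.74 / (16.31 * 15.73)
r = 251.74 / 256.5563
r = 0.9812

0.9812


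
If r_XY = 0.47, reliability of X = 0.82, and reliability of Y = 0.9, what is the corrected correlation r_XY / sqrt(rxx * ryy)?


r_corrected = rxy / sqrt(rxx * ryy)
= 0.47 / sqrt(0.82 * 0.9)
= 0.47 / sqrt(0.738)
= 0.47 / 0.859069
r_corrected = 0.5471

0.5471


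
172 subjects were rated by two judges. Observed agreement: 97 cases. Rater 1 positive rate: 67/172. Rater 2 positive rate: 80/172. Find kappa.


P_o = 97/172 = 0.563953
P_e = (67*80 + 105*92) / 29584 = 0.507707
kappa = (P_o - P_e) / (1 - P_e)
kappa = (0.563953 - 0.507707) / (1 - 0.507707)
kappa = 0.1143

0.1143


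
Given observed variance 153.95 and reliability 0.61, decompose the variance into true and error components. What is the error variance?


var_true = rxx * var_obs = 0.61 * 153.95 = 93.9095
var_error = var_obs - var_true
var_error = 153.95 - 93.9095
var_error = 60.0405

60.0405


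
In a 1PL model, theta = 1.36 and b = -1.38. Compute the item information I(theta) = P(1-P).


P = 1/(1+exp(-(1.36--1.38))) = 0.9393
I = P*(1-P) = 0.9393 * 0.0607
I = 0.057

0.057


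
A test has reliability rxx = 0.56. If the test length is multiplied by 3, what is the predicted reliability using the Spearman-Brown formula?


r_new = (n * rxx) / (1 + (n-1) * rxx)
r_new = (3 * 0.56) / (1 + 2 * 0.56)
r_new = 1.68 / 2.12
r_new = 0.7925

0.7925


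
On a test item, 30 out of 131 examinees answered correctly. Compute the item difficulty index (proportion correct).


Item difficulty p = number correct / total examinees
p = 30 / 131
p = 0.229

0.229


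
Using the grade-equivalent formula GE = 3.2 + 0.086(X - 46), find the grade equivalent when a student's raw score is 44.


raw - median = 44 - 46 = -2
slope * diff = 0.086 * -2 = -0.172
GE = 3.2 + -0.172
GE = 3.028

3.028


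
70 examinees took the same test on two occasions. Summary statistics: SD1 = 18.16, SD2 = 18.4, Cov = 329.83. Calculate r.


r = cov(X,Y) / (SD_X * SD_Y)
r = 329.83 / (18.16 * 18.4)
r = 329.83 / 334.144
r = 0.9871

0.9871


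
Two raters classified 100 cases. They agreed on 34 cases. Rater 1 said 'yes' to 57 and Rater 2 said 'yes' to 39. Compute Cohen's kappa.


P_o = 34/100 = 0.34
P_e = (57*39 + 43*61) / 10000 = 0.4846
kappa = (P_o - P_e) / (1 - P_e)
kappa = (0.34 - 0.4846) / (1 - 0.4846)
kappa = -0.2806

-0.2806


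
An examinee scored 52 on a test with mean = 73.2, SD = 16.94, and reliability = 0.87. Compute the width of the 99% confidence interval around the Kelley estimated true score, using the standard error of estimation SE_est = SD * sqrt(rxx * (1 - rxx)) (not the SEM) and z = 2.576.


True score estimate = 0.87*52 + 0.13*73.2 = 54.756
SE_est = SD * sqrt(rxx * (1 - rxx)) = 16.94 * sqrt(0.87 * 0.13) = 16.94 * sqrt(0.1131) = 5.69698
CI = T_est +/- z * SE_est, so width = 2 * z * SE_est = 2 * 2.576 * 5.69698
Width = 29.3508

29.3508


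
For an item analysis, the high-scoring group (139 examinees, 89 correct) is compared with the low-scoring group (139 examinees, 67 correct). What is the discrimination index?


p_upper = 89/139 = 0.6403
p_lower = 67/139 = 0.482
D = 0.6403 - 0.482 = 0.1583

0.1583


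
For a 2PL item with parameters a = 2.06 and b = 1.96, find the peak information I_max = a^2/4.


For 2PL, max info at theta = b = 1.96
I_max = a^2 / 4 = 2.06^2 / 4
= 4.2436 / 4
I_max = 1.0609

1.0609


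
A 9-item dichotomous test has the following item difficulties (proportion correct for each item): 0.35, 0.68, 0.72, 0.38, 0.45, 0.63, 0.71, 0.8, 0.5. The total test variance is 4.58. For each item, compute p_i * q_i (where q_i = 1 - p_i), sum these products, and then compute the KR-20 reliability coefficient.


For each item, compute p_i * q_i:
  Item 1: 0.35 * 0.65 = 0.2275
  Item 2: 0.68 * 0.32 = 0.2176
  Item 3: 0.72 * 0.28 = 0.2016
  Item 4: 0.38 * 0.62 = 0.2356
  Item 5: 0.45 * 0.55 = 0.2475
  Item 6: 0.63 * 0.37 = 0.2331
  Item 7: 0.71 * 0.29 = 0.2059
  Item 8: 0.8 * 0.2 = 0.16
  Item 9: 0.5 * 0.5 = 0.25
Sum(p_i * q_i) = 0.2275 + 0.2176 + 0.2016 + 0.2356 + 0.2475 + 0.2331 + 0.2059 + 0.16 + 0.25 = 1.9788
KR-20 = (k/(k-1)) * (1 - Sum(p_i*q_i) / Var_total)
= (9/8) * (1 - 1.9788/4.58)
= 1.125 * 0.5679
KR-20 = 0.6389

0.6389


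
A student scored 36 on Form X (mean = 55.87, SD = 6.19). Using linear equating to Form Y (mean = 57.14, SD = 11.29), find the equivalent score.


slope = SD_Y / SD_X = 11.29 / 6.19 ~ 1.8239
intercept = mean_Y - slope * mean_X = 57.14 - (11.29 / 6.19) * 55.87 ~ -44.7618
Y = slope * X + intercept. To avoid rounding drift from the rounded slope/intercept, evaluate the equivalent form Y = mean_Y + SD_Y * (X - mean_X) / SD_X at full precision:
Y = 57.14 + 11.29 * (36 - 55.87) / 6.19
Y = 57.14 - 11.29 * 19.87 / 6.19
Y = 57.14 - 224.3323 / 6.19
Y = 57.14 - 36.2411
Y = 20.8989

20.8989


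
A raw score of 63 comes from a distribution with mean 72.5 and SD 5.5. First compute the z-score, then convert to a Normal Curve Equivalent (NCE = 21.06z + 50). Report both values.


z = (X - mean) / SD = (63 - 72.5) / 5.5
z = -9.5 / 5.5
z = -1.7273
NCE = NCE = 21.06z + 50
Carry z at full precision (z = -9.5 / 5.5) into the conversion:
NCE = 21.06 * (-9.5 / 5.5) + 50 = -200.07 / 5.5 + 50
NCE = -36.3764 + 50
NCE = 13.6236

13.6236


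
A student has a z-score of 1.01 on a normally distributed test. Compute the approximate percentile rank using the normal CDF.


CDF(z) = 0.5 * (1 + erf(z/sqrt(2)))
erf(0.7142) = 0.6875
CDF = 0.8438
Percentile rank = 0.8438 * 100 = 84.38

84.38


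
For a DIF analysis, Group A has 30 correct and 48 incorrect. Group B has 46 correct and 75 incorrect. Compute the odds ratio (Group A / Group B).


Odds_A = 30/48 = 0.625
Odds_B = 46/75 = 0.6133
OR = Odds_A / Odds_B = 0.625 / 0.6133
Exactly, OR = (30 * 75) / (48 * 46) = 2250 / 2208
OR = 1.019

1.019


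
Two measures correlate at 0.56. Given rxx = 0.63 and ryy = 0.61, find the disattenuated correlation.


r_corrected = rxy / sqrt(rxx * ryy)
= 0.56 / sqrt(0.63 * 0.61)
= 0.56 / sqrt(0.3843)
= 0.56 / 0.619919
r_corrected = 0.9033

0.9033


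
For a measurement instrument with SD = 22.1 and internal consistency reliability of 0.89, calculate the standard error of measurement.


SEM = SD * sqrt(1 - rxx)
SEM = 22.1 * sqrt(1 - 0.89)
SEM = 22.1 * sqrt(0.11) = 22.1 * 0.331662
SEM = 7.3297

7.3297


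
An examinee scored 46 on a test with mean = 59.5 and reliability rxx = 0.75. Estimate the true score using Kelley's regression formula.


T_est = rxx * X + (1 - rxx) * mean
T_est = 0.75 * 46 + 0.25 * 59.5
T_est = 34.5 + 14.875
T_est = 49.375

49.375


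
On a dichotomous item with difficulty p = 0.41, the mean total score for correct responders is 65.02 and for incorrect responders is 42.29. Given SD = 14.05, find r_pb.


q = 1 - p = 0.59
rpb = ((M1 - M0) / SD) * sqrt(p * q)
rpb = ((65.02 - 42.29) / 14.05) * sqrt(0.41 * 0.59)
rpb = 0.7957

0.7957


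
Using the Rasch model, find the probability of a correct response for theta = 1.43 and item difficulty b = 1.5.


theta - b = 1.43 - 1.5 = -0.07
exp(-(theta - b)) = exp(0.07) = 1.0725
P = 1 / (1 + 1.0725)
P = 0.4825

0.4825


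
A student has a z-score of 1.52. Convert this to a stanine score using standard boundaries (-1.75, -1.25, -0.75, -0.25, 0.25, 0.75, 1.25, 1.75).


Stanine boundaries: [-1.75, -1.25, -0.75, -0.25, 0.25, 0.75, 1.25, 1.75]
z = 1.52
Check each boundary:
  z >= -1.75 -> could be stanine 2
  z >= -1.25 -> could be stanine 3
  z >= -0.75 -> could be stanine 4
  z >= -0.25 -> could be stanine 5
  z >= 0.25 -> could be stanine 6
  z >= 0.75 -> could be stanine 7
  z >= 1.25 -> could be stanine 8
  z < 1.75
Highest qualifying boundary gives stanine = 8

8


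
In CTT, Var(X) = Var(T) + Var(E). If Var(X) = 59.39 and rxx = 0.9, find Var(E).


var_true = rxx * var_obs = 0.9 * 59.39 = 53.451
var_error = var_obs - var_true
var_error = 59.39 - 53.451
var_error = 5.939

5.939


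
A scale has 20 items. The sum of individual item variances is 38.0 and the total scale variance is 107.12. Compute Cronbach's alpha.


alpha = (k/(k-1)) * (1 - sum(si^2)/s_total^2)
= (20/19) * (1 - 38.0/107.12)
alpha = 0.6792

0.6792


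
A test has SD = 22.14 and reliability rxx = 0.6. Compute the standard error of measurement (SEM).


SEM = SD * sqrt(1 - rxx)
SEM = 22.14 * sqrt(1 - 0.6)
SEM = 22.14 * sqrt(0.4) = 22.14 * 0.632456
SEM = 14.0026

14.0026


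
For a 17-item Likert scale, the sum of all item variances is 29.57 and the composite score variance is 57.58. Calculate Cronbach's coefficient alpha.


alpha = (k/(k-1)) * (1 - sum(si^2)/s_total^2)
= (17/16) * (1 - 29.57/57.58)
alpha = 0.5169

0.5169


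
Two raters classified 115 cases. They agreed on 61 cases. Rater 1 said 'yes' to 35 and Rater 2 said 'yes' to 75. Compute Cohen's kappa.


P_o = 61/115 = 0.530435
P_e = (35*75 + 80*40) / 13225 = 0.440454
kappa = (P_o - P_e) / (1 - P_e)
kappa = (0.530435 - 0.440454) / (1 - 0.440454)
kappa = 0.1608

0.1608


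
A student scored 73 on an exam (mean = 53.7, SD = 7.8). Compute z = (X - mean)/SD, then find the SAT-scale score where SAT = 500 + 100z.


z = (X - mean) / SD = (73 - 53.7) / 7.8
z = 19.3 / 7.8
z = 2.4744
SAT-scale = SAT = 500 + 100z
Carry z at full precision (z = 19.3 / 7.8) into the conversion:
SAT-scale = 500 + 100 * (19.3 / 7.8) = 500 + 1930 / 7.8
SAT-scale = 500 + 247.4359
SAT-scale = 747.4359

747.4359
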